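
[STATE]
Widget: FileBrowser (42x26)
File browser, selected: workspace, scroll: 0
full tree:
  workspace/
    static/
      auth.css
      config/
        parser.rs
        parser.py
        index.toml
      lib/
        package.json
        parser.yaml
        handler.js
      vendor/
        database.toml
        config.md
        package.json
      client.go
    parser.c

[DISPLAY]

> [-] workspace/                          
    [+] static/                           
    parser.c                              
                                          
                                          
                                          
                                          
                                          
                                          
                                          
                                          
                                          
                                          
                                          
                                          
                                          
                                          
                                          
                                          
                                          
                                          
                                          
                                          
                                          
                                          
                                          


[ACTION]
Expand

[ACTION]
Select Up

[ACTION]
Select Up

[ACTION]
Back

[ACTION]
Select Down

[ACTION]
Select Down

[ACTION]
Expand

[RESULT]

  [-] workspace/                          
    [+] static/                           
  > parser.c                              
                                          
                                          
                                          
                                          
                                          
                                          
                                          
                                          
                                          
                                          
                                          
                                          
                                          
                                          
                                          
                                          
                                          
                                          
                                          
                                          
                                          
                                          
                                          


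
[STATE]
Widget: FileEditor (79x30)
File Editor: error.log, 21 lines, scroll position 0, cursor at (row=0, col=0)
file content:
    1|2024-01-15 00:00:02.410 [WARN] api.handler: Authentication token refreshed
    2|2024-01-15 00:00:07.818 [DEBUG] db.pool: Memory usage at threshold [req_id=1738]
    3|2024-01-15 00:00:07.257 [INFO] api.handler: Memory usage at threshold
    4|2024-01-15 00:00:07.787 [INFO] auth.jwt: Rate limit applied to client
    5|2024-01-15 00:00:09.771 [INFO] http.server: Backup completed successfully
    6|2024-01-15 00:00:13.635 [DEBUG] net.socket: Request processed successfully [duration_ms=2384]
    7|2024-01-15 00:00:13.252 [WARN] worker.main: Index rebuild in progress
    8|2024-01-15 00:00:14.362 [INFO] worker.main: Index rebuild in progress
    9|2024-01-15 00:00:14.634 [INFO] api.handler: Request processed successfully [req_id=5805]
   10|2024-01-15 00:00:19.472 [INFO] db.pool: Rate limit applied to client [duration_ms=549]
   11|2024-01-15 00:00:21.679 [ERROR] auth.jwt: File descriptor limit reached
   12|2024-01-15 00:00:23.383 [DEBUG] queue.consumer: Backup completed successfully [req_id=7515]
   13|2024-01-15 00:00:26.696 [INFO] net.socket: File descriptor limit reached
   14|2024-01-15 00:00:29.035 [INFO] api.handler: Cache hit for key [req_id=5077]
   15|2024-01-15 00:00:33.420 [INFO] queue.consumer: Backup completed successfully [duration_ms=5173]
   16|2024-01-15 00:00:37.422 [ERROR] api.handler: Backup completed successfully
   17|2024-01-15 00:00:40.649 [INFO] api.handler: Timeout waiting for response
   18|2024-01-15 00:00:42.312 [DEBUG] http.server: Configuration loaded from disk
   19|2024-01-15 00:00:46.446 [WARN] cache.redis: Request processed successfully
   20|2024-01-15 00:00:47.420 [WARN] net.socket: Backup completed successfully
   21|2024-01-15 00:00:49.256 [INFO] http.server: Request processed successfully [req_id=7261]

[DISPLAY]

█024-01-15 00:00:02.410 [WARN] api.handler: Authentication token refreshed    ▲
2024-01-15 00:00:07.818 [DEBUG] db.pool: Memory usage at threshold [req_id=173█
2024-01-15 00:00:07.257 [INFO] api.handler: Memory usage at threshold         ░
2024-01-15 00:00:07.787 [INFO] auth.jwt: Rate limit applied to client         ░
2024-01-15 00:00:09.771 [INFO] http.server: Backup completed successfully     ░
2024-01-15 00:00:13.635 [DEBUG] net.socket: Request processed successfully [du░
2024-01-15 00:00:13.252 [WARN] worker.main: Index rebuild in progress         ░
2024-01-15 00:00:14.362 [INFO] worker.main: Index rebuild in progress         ░
2024-01-15 00:00:14.634 [INFO] api.handler: Request processed successfully [re░
2024-01-15 00:00:19.472 [INFO] db.pool: Rate limit applied to client [duration░
2024-01-15 00:00:21.679 [ERROR] auth.jwt: File descriptor limit reached       ░
2024-01-15 00:00:23.383 [DEBUG] queue.consumer: Backup completed successfully ░
2024-01-15 00:00:26.696 [INFO] net.socket: File descriptor limit reached      ░
2024-01-15 00:00:29.035 [INFO] api.handler: Cache hit for key [req_id=5077]   ░
2024-01-15 00:00:33.420 [INFO] queue.consumer: Backup completed successfully [░
2024-01-15 00:00:37.422 [ERROR] api.handler: Backup completed successfully    ░
2024-01-15 00:00:40.649 [INFO] api.handler: Timeout waiting for response      ░
2024-01-15 00:00:42.312 [DEBUG] http.server: Configuration loaded from disk   ░
2024-01-15 00:00:46.446 [WARN] cache.redis: Request processed successfully    ░
2024-01-15 00:00:47.420 [WARN] net.socket: Backup completed successfully      ░
2024-01-15 00:00:49.256 [INFO] http.server: Request processed successfully [re░
                                                                              ░
                                                                              ░
                                                                              ░
                                                                              ░
                                                                              ░
                                                                              ░
                                                                              ░
                                                                              ░
                                                                              ▼


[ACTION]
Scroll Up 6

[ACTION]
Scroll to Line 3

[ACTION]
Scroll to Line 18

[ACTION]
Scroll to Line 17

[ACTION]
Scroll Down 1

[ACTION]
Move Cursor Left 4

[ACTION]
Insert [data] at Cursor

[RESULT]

data█024-01-15 00:00:02.410 [WARN] api.handler: Authentication token refreshed▲
2024-01-15 00:00:07.818 [DEBUG] db.pool: Memory usage at threshold [req_id=173█
2024-01-15 00:00:07.257 [INFO] api.handler: Memory usage at threshold         ░
2024-01-15 00:00:07.787 [INFO] auth.jwt: Rate limit applied to client         ░
2024-01-15 00:00:09.771 [INFO] http.server: Backup completed successfully     ░
2024-01-15 00:00:13.635 [DEBUG] net.socket: Request processed successfully [du░
2024-01-15 00:00:13.252 [WARN] worker.main: Index rebuild in progress         ░
2024-01-15 00:00:14.362 [INFO] worker.main: Index rebuild in progress         ░
2024-01-15 00:00:14.634 [INFO] api.handler: Request processed successfully [re░
2024-01-15 00:00:19.472 [INFO] db.pool: Rate limit applied to client [duration░
2024-01-15 00:00:21.679 [ERROR] auth.jwt: File descriptor limit reached       ░
2024-01-15 00:00:23.383 [DEBUG] queue.consumer: Backup completed successfully ░
2024-01-15 00:00:26.696 [INFO] net.socket: File descriptor limit reached      ░
2024-01-15 00:00:29.035 [INFO] api.handler: Cache hit for key [req_id=5077]   ░
2024-01-15 00:00:33.420 [INFO] queue.consumer: Backup completed successfully [░
2024-01-15 00:00:37.422 [ERROR] api.handler: Backup completed successfully    ░
2024-01-15 00:00:40.649 [INFO] api.handler: Timeout waiting for response      ░
2024-01-15 00:00:42.312 [DEBUG] http.server: Configuration loaded from disk   ░
2024-01-15 00:00:46.446 [WARN] cache.redis: Request processed successfully    ░
2024-01-15 00:00:47.420 [WARN] net.socket: Backup completed successfully      ░
2024-01-15 00:00:49.256 [INFO] http.server: Request processed successfully [re░
                                                                              ░
                                                                              ░
                                                                              ░
                                                                              ░
                                                                              ░
                                                                              ░
                                                                              ░
                                                                              ░
                                                                              ▼


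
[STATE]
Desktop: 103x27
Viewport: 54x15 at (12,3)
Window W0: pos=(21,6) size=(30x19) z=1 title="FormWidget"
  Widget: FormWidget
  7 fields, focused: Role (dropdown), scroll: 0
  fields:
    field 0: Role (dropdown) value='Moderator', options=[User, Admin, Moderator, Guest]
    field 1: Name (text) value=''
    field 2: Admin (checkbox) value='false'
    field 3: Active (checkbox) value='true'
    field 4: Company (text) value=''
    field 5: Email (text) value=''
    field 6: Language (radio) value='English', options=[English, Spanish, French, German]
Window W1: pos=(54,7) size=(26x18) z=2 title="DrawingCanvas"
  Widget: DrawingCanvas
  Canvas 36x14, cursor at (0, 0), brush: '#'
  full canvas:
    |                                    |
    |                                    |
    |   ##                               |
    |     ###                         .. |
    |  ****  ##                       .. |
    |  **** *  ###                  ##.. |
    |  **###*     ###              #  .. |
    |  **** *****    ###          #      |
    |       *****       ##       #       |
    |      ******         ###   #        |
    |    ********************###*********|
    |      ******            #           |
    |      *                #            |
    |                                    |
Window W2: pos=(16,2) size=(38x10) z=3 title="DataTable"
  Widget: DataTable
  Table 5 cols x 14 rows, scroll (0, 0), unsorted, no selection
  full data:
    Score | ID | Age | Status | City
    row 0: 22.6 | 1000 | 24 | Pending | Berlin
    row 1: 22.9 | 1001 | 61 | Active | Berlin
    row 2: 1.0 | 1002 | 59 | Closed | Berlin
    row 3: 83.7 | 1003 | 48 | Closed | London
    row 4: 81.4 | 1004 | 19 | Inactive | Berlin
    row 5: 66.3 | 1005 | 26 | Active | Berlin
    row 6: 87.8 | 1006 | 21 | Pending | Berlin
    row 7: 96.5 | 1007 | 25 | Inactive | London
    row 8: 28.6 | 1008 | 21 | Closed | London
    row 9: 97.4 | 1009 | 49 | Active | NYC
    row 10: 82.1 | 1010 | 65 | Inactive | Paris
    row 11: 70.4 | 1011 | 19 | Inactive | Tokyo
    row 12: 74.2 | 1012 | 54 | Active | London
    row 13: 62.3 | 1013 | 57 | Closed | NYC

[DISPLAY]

    ┃ DataTable                          ┃            
    ┠────────────────────────────────────┨            
    ┃Score│ID  │Age│Status  │City        ┃            
    ┃─────┼────┼───┼────────┼──────      ┃            
    ┃22.6 │1000│24 │Pending │Berlin      ┃┏━━━━━━━━━━━
    ┃22.9 │1001│61 │Active  │Berlin      ┃┃ DrawingCan
    ┃1.0  │1002│59 │Closed  │Berlin      ┃┠───────────
    ┃83.7 │1003│48 │Closed  │London      ┃┃+          
    ┗━━━━━━━━━━━━━━━━━━━━━━━━━━━━━━━━━━━━┛┃           
         ┃  Active:     [x]           ┃   ┃   ##      
         ┃  Company:    [            ]┃   ┃     ###   
         ┃  Email:      [            ]┃   ┃  ****  ## 
         ┃  Language:   (●) English  (┃   ┃  **** *  #
         ┃                            ┃   ┃  **###*   
         ┃                            ┃   ┃  **** ****


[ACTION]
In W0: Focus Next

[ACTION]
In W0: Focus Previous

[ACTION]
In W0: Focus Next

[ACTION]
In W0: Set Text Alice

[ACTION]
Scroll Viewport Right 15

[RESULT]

                          ┃                           
──────────────────────────┨                           
│Age│Status  │City        ┃                           
┼───┼────────┼──────      ┃                           
│24 │Pending │Berlin      ┃┏━━━━━━━━━━━━━━━━━━━━━━━━┓ 
│61 │Active  │Berlin      ┃┃ DrawingCanvas          ┃ 
│59 │Closed  │Berlin      ┃┠────────────────────────┨ 
│48 │Closed  │London      ┃┃+                       ┃ 
━━━━━━━━━━━━━━━━━━━━━━━━━━┛┃                        ┃ 
ive:     [x]           ┃   ┃   ##                   ┃ 
pany:    [            ]┃   ┃     ###                ┃ 
il:      [            ]┃   ┃  ****  ##              ┃ 
guage:   (●) English  (┃   ┃  **** *  ###           ┃ 
                       ┃   ┃  **###*     ###        ┃ 
                       ┃   ┃  **** *****    ###     ┃ 


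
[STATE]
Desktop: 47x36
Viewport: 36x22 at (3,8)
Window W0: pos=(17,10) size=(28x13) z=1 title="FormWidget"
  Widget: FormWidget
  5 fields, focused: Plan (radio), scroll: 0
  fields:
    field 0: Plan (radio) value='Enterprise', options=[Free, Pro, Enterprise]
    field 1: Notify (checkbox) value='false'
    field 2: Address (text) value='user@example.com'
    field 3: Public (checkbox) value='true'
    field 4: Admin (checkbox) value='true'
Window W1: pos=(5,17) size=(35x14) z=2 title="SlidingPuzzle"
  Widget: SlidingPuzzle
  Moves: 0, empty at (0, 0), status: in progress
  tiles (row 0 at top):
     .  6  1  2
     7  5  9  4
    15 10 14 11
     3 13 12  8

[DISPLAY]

                                    
                                    
              ┏━━━━━━━━━━━━━━━━━━━━━
              ┃ FormWidget          
              ┠─────────────────────
              ┃> Plan:       ( ) Fre
              ┃  Notify:     [ ]    
              ┃  Address:    [user@e
              ┃  Public:     [x]    
  ┏━━━━━━━━━━━━━━━━━━━━━━━━━━━━━━━━━
  ┃ SlidingPuzzle                   
  ┠─────────────────────────────────
  ┃┌────┬────┬────┬────┐            
  ┃│    │  6 │  1 │  2 │            
  ┃├────┼────┼────┼────┤            
  ┃│  7 │  5 │  9 │  4 │            
  ┃├────┼────┼────┼────┤            
  ┃│ 15 │ 10 │ 14 │ 11 │            
  ┃├────┼────┼────┼────┤            
  ┃│  3 │ 13 │ 12 │  8 │            
  ┃└────┴────┴────┴────┘            
  ┃Moves: 0                         


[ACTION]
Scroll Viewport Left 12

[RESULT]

                                    
                                    
                 ┏━━━━━━━━━━━━━━━━━━
                 ┃ FormWidget       
                 ┠──────────────────
                 ┃> Plan:       ( ) 
                 ┃  Notify:     [ ] 
                 ┃  Address:    [use
                 ┃  Public:     [x] 
     ┏━━━━━━━━━━━━━━━━━━━━━━━━━━━━━━
     ┃ SlidingPuzzle                
     ┠──────────────────────────────
     ┃┌────┬────┬────┬────┐         
     ┃│    │  6 │  1 │  2 │         
     ┃├────┼────┼────┼────┤         
     ┃│  7 │  5 │  9 │  4 │         
     ┃├────┼────┼────┼────┤         
     ┃│ 15 │ 10 │ 14 │ 11 │         
     ┃├────┼────┼────┼────┤         
     ┃│  3 │ 13 │ 12 │  8 │         
     ┃└────┴────┴────┴────┘         
     ┃Moves: 0                      


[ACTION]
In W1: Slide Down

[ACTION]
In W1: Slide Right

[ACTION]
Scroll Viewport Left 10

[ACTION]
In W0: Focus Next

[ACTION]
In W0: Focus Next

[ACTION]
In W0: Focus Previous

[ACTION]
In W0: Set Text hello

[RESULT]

                                    
                                    
                 ┏━━━━━━━━━━━━━━━━━━
                 ┃ FormWidget       
                 ┠──────────────────
                 ┃  Plan:       ( ) 
                 ┃> Notify:     [ ] 
                 ┃  Address:    [use
                 ┃  Public:     [x] 
     ┏━━━━━━━━━━━━━━━━━━━━━━━━━━━━━━
     ┃ SlidingPuzzle                
     ┠──────────────────────────────
     ┃┌────┬────┬────┬────┐         
     ┃│    │  6 │  1 │  2 │         
     ┃├────┼────┼────┼────┤         
     ┃│  7 │  5 │  9 │  4 │         
     ┃├────┼────┼────┼────┤         
     ┃│ 15 │ 10 │ 14 │ 11 │         
     ┃├────┼────┼────┼────┤         
     ┃│  3 │ 13 │ 12 │  8 │         
     ┃└────┴────┴────┴────┘         
     ┃Moves: 0                      


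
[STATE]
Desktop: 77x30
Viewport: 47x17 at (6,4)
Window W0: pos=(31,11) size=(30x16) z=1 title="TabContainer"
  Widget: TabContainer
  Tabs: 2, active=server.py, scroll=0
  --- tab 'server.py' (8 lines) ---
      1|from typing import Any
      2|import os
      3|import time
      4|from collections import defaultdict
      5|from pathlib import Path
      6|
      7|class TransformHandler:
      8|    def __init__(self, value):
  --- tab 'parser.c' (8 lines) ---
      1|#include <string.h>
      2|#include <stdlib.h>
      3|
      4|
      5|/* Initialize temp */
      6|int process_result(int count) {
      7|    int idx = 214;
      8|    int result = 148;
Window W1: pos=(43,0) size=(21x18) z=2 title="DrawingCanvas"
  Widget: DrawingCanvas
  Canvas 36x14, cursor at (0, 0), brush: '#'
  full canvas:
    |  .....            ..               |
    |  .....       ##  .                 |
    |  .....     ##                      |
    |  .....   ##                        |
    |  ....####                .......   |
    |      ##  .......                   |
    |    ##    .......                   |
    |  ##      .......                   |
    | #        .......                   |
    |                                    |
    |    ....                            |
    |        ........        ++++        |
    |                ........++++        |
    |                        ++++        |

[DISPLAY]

                                     ┃  .....  
                                     ┃  .....  
                                     ┃  .....  
                                     ┃  ....###
                                     ┃      ## 
                                     ┃    ##   
                                     ┃  ##     
                         ┏━━━━━━━━━━━┃ #       
                         ┃ TabContain┃         
                         ┠───────────┃    .... 
                         ┃[server.py]┃        .
                         ┃───────────┃         
                         ┃from typing┃         
                         ┃import os  ┗━━━━━━━━━
                         ┃import time          
                         ┃from collections impo
                         ┃from pathlib import P


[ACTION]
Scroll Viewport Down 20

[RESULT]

                         ┠───────────┃    .... 
                         ┃[server.py]┃        .
                         ┃───────────┃         
                         ┃from typing┃         
                         ┃import os  ┗━━━━━━━━━
                         ┃import time          
                         ┃from collections impo
                         ┃from pathlib import P
                         ┃                     
                         ┃class TransformHandle
                         ┃    def __init__(self
                         ┃                     
                         ┃                     
                         ┗━━━━━━━━━━━━━━━━━━━━━
                                               
                                               
                                               


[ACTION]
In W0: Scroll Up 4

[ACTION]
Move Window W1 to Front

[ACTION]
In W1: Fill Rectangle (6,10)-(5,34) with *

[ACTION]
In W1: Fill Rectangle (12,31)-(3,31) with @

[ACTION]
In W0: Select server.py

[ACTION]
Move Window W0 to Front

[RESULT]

                         ┠─────────────────────
                         ┃[server.py]│ parser.c
                         ┃─────────────────────
                         ┃from typing import An
                         ┃import os            
                         ┃import time          
                         ┃from collections impo
                         ┃from pathlib import P
                         ┃                     
                         ┃class TransformHandle
                         ┃    def __init__(self
                         ┃                     
                         ┃                     
                         ┗━━━━━━━━━━━━━━━━━━━━━
                                               
                                               
                                               


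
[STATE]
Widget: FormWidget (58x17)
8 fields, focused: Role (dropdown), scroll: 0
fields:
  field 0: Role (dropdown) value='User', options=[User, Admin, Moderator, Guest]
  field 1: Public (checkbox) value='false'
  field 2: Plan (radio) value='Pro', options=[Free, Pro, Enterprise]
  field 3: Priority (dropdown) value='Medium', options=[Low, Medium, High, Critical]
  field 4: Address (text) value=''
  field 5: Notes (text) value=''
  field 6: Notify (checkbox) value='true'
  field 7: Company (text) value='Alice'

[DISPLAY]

> Role:       [User                                     ▼]
  Public:     [ ]                                         
  Plan:       ( ) Free  (●) Pro  ( ) Enterprise           
  Priority:   [Medium                                   ▼]
  Address:    [                                          ]
  Notes:      [                                          ]
  Notify:     [x]                                         
  Company:    [Alice                                     ]
                                                          
                                                          
                                                          
                                                          
                                                          
                                                          
                                                          
                                                          
                                                          


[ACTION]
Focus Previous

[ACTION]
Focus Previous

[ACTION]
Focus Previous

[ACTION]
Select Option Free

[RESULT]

  Role:       [User                                     ▼]
  Public:     [ ]                                         
  Plan:       ( ) Free  (●) Pro  ( ) Enterprise           
  Priority:   [Medium                                   ▼]
  Address:    [                                          ]
> Notes:      [                                          ]
  Notify:     [x]                                         
  Company:    [Alice                                     ]
                                                          
                                                          
                                                          
                                                          
                                                          
                                                          
                                                          
                                                          
                                                          


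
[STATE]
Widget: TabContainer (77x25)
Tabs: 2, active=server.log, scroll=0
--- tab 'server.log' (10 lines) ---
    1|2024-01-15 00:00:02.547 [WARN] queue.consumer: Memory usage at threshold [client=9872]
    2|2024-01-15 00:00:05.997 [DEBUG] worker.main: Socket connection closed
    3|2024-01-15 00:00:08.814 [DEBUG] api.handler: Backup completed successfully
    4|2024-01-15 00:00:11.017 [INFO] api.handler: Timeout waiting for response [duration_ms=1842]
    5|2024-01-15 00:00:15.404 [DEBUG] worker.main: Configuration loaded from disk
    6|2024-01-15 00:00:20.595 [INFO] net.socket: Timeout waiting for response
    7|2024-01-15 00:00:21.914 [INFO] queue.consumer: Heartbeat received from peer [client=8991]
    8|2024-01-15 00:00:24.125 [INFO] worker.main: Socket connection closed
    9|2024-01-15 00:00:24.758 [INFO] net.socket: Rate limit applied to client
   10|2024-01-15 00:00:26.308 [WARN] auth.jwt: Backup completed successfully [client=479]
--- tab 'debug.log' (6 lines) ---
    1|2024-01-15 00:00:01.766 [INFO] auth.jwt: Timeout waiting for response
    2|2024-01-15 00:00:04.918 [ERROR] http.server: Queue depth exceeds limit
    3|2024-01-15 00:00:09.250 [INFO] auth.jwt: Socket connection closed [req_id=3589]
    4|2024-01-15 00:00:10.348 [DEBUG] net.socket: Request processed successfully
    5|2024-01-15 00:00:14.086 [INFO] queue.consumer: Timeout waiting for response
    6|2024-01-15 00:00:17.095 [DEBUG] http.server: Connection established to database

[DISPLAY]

[server.log]│ debug.log                                                      
─────────────────────────────────────────────────────────────────────────────
2024-01-15 00:00:02.547 [WARN] queue.consumer: Memory usage at threshold [cli
2024-01-15 00:00:05.997 [DEBUG] worker.main: Socket connection closed        
2024-01-15 00:00:08.814 [DEBUG] api.handler: Backup completed successfully   
2024-01-15 00:00:11.017 [INFO] api.handler: Timeout waiting for response [dur
2024-01-15 00:00:15.404 [DEBUG] worker.main: Configuration loaded from disk  
2024-01-15 00:00:20.595 [INFO] net.socket: Timeout waiting for response      
2024-01-15 00:00:21.914 [INFO] queue.consumer: Heartbeat received from peer [
2024-01-15 00:00:24.125 [INFO] worker.main: Socket connection closed         
2024-01-15 00:00:24.758 [INFO] net.socket: Rate limit applied to client      
2024-01-15 00:00:26.308 [WARN] auth.jwt: Backup completed successfully [clien
                                                                             
                                                                             
                                                                             
                                                                             
                                                                             
                                                                             
                                                                             
                                                                             
                                                                             
                                                                             
                                                                             
                                                                             
                                                                             


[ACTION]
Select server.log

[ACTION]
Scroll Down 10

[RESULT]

[server.log]│ debug.log                                                      
─────────────────────────────────────────────────────────────────────────────
2024-01-15 00:00:26.308 [WARN] auth.jwt: Backup completed successfully [clien
                                                                             
                                                                             
                                                                             
                                                                             
                                                                             
                                                                             
                                                                             
                                                                             
                                                                             
                                                                             
                                                                             
                                                                             
                                                                             
                                                                             
                                                                             
                                                                             
                                                                             
                                                                             
                                                                             
                                                                             
                                                                             
                                                                             


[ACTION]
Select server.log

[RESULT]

[server.log]│ debug.log                                                      
─────────────────────────────────────────────────────────────────────────────
2024-01-15 00:00:02.547 [WARN] queue.consumer: Memory usage at threshold [cli
2024-01-15 00:00:05.997 [DEBUG] worker.main: Socket connection closed        
2024-01-15 00:00:08.814 [DEBUG] api.handler: Backup completed successfully   
2024-01-15 00:00:11.017 [INFO] api.handler: Timeout waiting for response [dur
2024-01-15 00:00:15.404 [DEBUG] worker.main: Configuration loaded from disk  
2024-01-15 00:00:20.595 [INFO] net.socket: Timeout waiting for response      
2024-01-15 00:00:21.914 [INFO] queue.consumer: Heartbeat received from peer [
2024-01-15 00:00:24.125 [INFO] worker.main: Socket connection closed         
2024-01-15 00:00:24.758 [INFO] net.socket: Rate limit applied to client      
2024-01-15 00:00:26.308 [WARN] auth.jwt: Backup completed successfully [clien
                                                                             
                                                                             
                                                                             
                                                                             
                                                                             
                                                                             
                                                                             
                                                                             
                                                                             
                                                                             
                                                                             
                                                                             
                                                                             


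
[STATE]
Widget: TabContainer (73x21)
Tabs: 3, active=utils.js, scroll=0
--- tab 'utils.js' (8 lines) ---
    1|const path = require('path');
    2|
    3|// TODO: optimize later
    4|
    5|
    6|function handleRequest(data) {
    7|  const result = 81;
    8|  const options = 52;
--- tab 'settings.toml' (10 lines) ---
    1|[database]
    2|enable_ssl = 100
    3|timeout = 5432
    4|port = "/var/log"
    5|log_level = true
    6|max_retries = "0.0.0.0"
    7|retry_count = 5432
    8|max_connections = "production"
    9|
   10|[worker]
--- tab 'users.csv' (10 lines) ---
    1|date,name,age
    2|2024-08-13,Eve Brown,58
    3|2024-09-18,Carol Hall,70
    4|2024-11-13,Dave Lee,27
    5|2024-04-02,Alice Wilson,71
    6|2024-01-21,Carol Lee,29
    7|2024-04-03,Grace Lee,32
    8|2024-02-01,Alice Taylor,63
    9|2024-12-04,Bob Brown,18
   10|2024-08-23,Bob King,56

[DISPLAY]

[utils.js]│ settings.toml │ users.csv                                    
─────────────────────────────────────────────────────────────────────────
const path = require('path');                                            
                                                                         
// TODO: optimize later                                                  
                                                                         
                                                                         
function handleRequest(data) {                                           
  const result = 81;                                                     
  const options = 52;                                                    
                                                                         
                                                                         
                                                                         
                                                                         
                                                                         
                                                                         
                                                                         
                                                                         
                                                                         
                                                                         
                                                                         


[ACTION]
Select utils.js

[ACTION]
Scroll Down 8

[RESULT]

[utils.js]│ settings.toml │ users.csv                                    
─────────────────────────────────────────────────────────────────────────
  const options = 52;                                                    
                                                                         
                                                                         
                                                                         
                                                                         
                                                                         
                                                                         
                                                                         
                                                                         
                                                                         
                                                                         
                                                                         
                                                                         
                                                                         
                                                                         
                                                                         
                                                                         
                                                                         
                                                                         


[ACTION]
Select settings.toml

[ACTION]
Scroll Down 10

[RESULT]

 utils.js │[settings.toml]│ users.csv                                    
─────────────────────────────────────────────────────────────────────────
[worker]                                                                 
                                                                         
                                                                         
                                                                         
                                                                         
                                                                         
                                                                         
                                                                         
                                                                         
                                                                         
                                                                         
                                                                         
                                                                         
                                                                         
                                                                         
                                                                         
                                                                         
                                                                         
                                                                         


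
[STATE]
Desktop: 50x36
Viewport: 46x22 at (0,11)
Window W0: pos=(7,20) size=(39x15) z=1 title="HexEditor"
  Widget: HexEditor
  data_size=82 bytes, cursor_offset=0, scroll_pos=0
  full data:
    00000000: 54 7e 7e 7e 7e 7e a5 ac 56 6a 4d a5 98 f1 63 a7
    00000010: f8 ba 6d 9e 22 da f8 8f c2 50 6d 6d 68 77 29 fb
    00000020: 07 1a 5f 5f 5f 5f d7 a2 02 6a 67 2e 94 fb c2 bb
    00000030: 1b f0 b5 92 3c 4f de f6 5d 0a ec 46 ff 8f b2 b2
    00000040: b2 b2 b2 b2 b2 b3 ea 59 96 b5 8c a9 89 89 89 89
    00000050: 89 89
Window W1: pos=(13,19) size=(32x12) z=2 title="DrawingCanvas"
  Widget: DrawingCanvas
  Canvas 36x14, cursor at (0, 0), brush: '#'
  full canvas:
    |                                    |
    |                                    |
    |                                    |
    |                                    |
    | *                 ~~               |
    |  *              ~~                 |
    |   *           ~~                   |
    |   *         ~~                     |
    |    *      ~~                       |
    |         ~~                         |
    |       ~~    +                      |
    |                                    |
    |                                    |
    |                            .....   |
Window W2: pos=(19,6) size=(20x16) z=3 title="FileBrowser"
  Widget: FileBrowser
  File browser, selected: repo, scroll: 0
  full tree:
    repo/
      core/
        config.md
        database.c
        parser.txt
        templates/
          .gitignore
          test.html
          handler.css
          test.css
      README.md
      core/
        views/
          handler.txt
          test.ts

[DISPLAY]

                   ┃    README.md     ┃       
                   ┃    [+] core/     ┃       
                   ┃                  ┃       
                   ┃                  ┃       
                   ┃                  ┃       
                   ┃                  ┃       
                   ┃                  ┃       
                   ┃                  ┃       
             ┏━━━━━┃                  ┃━━━━━┓ 
       ┏━━━━━┃ Draw┃                  ┃     ┃┓
       ┃ HexE┠─────┗━━━━━━━━━━━━━━━━━━┛─────┨┃
       ┠─────┃+                             ┃┨
       ┃00000┃                              ┃┃
       ┃00000┃                              ┃┃
       ┃00000┃                              ┃┃
       ┃00000┃ *                 ~~         ┃┃
       ┃00000┃  *              ~~           ┃┃
       ┃00000┃   *           ~~             ┃┃
       ┃     ┃   *         ~~               ┃┃
       ┃     ┗━━━━━━━━━━━━━━━━━━━━━━━━━━━━━━┛┃
       ┃                                     ┃
       ┃                                     ┃


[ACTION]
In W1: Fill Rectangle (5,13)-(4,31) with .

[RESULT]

                   ┃    README.md     ┃       
                   ┃    [+] core/     ┃       
                   ┃                  ┃       
                   ┃                  ┃       
                   ┃                  ┃       
                   ┃                  ┃       
                   ┃                  ┃       
                   ┃                  ┃       
             ┏━━━━━┃                  ┃━━━━━┓ 
       ┏━━━━━┃ Draw┃                  ┃     ┃┓
       ┃ HexE┠─────┗━━━━━━━━━━━━━━━━━━┛─────┨┃
       ┠─────┃+                             ┃┨
       ┃00000┃                              ┃┃
       ┃00000┃                              ┃┃
       ┃00000┃                              ┃┃
       ┃00000┃ *           .................┃┃
       ┃00000┃  *          .................┃┃
       ┃00000┃   *           ~~             ┃┃
       ┃     ┃   *         ~~               ┃┃
       ┃     ┗━━━━━━━━━━━━━━━━━━━━━━━━━━━━━━┛┃
       ┃                                     ┃
       ┃                                     ┃


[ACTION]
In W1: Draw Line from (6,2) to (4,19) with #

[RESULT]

                   ┃    README.md     ┃       
                   ┃    [+] core/     ┃       
                   ┃                  ┃       
                   ┃                  ┃       
                   ┃                  ┃       
                   ┃                  ┃       
                   ┃                  ┃       
                   ┃                  ┃       
             ┏━━━━━┃                  ┃━━━━━┓ 
       ┏━━━━━┃ Draw┃                  ┃     ┃┓
       ┃ HexE┠─────┗━━━━━━━━━━━━━━━━━━┛─────┨┃
       ┠─────┃+                             ┃┨
       ┃00000┃                              ┃┃
       ┃00000┃                              ┃┃
       ┃00000┃                              ┃┃
       ┃00000┃ *           ..#####..........┃┃
       ┃00000┃  *    ########...............┃┃
       ┃00000┃  #####        ~~             ┃┃
       ┃     ┃   *         ~~               ┃┃
       ┃     ┗━━━━━━━━━━━━━━━━━━━━━━━━━━━━━━┛┃
       ┃                                     ┃
       ┃                                     ┃


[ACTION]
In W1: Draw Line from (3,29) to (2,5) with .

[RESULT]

                   ┃    README.md     ┃       
                   ┃    [+] core/     ┃       
                   ┃                  ┃       
                   ┃                  ┃       
                   ┃                  ┃       
                   ┃                  ┃       
                   ┃                  ┃       
                   ┃                  ┃       
             ┏━━━━━┃                  ┃━━━━━┓ 
       ┏━━━━━┃ Draw┃                  ┃     ┃┓
       ┃ HexE┠─────┗━━━━━━━━━━━━━━━━━━┛─────┨┃
       ┠─────┃+                             ┃┨
       ┃00000┃                              ┃┃
       ┃00000┃     ............             ┃┃
       ┃00000┃                 .............┃┃
       ┃00000┃ *           ..#####..........┃┃
       ┃00000┃  *    ########...............┃┃
       ┃00000┃  #####        ~~             ┃┃
       ┃     ┃   *         ~~               ┃┃
       ┃     ┗━━━━━━━━━━━━━━━━━━━━━━━━━━━━━━┛┃
       ┃                                     ┃
       ┃                                     ┃
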